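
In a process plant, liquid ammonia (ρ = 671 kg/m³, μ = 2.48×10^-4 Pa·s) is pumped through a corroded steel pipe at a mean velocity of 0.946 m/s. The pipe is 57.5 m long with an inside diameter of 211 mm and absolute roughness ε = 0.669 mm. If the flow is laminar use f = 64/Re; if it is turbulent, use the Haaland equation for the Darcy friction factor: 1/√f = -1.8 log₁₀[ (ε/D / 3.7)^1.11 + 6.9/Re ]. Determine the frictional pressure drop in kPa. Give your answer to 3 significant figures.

ΔP ≈ 2.20 kPa

Reynolds number Re = ρVD/μ = 671 · 0.946 · 0.211 / 0.000248 = 5.401e+05.
Re > 4000 → turbulent. Relative roughness ε/D = 0.000669/0.211 = 0.00317. Haaland: 1/√f = -1.8 log₁₀[(0.00317/3.7)^1.11 + 6.9/5.401e+05] = -1.8 log₁₀[0.000394 + 1.28e-05] = 6.103, so f = 0.02685.
Darcy-Weisbach: ΔP = f(L/D)(ρV²/2) = 0.02685·(57.5/0.211)·(671·0.946²/2) = 0.02685·272.5·300.2 = 2197 Pa.
ΔP = 2197 Pa = 2.20 kPa.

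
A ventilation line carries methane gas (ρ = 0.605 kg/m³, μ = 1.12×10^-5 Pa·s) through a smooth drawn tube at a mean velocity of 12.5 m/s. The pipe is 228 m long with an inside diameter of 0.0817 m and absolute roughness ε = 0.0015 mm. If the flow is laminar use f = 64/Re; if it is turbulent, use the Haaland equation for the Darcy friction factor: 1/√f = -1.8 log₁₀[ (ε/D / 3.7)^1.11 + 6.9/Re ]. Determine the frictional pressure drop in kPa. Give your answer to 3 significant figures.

Reynolds number Re = ρVD/μ = 0.605 · 12.5 · 0.0817 / 1.12e-05 = 5.517e+04.
Re > 4000 → turbulent. Relative roughness ε/D = 1.5e-06/0.0817 = 1.84e-05. Haaland: 1/√f = -1.8 log₁₀[(1.84e-05/3.7)^1.11 + 6.9/5.517e+04] = -1.8 log₁₀[1.29e-06 + 0.000125] = 7.017, so f = 0.02031.
Darcy-Weisbach: ΔP = f(L/D)(ρV²/2) = 0.02031·(228/0.0817)·(0.605·12.5²/2) = 0.02031·2791·47.27 = 2679 Pa.
ΔP = 2679 Pa = 2.68 kPa.

ΔP ≈ 2.68 kPa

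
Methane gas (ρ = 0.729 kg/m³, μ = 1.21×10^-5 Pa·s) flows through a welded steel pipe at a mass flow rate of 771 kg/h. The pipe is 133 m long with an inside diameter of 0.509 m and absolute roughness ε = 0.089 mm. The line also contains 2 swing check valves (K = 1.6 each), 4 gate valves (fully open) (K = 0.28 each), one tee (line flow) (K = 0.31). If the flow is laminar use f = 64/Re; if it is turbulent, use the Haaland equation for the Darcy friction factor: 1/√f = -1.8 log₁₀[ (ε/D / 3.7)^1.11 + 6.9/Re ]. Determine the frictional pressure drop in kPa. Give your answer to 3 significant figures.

ΔP ≈ 0.00784 kPa

ṁ = 771 kg/h = 771/3600 = 0.2142 kg/s.
A = πD²/4 = π(0.509)²/4 = 0.2035 m²; mean velocity V = ṁ/(ρA) = 0.2142/(0.729 · 0.2035) = 1.444 m/s.
Reynolds number Re = ρVD/μ = 0.729 · 1.444 · 0.509 / 1.21e-05 = 4.428e+04.
Re > 4000 → turbulent. Relative roughness ε/D = 8.9e-05/0.509 = 0.000175. Haaland: 1/√f = -1.8 log₁₀[(0.000175/3.7)^1.11 + 6.9/4.428e+04] = -1.8 log₁₀[1.58e-05 + 0.000156] = 6.778, so f = 0.02177.
Total minor-loss coefficient ΣK = 2·1.6 + 4·0.28 + 1·0.31 = 4.63.
ΔP = [f·L/D + ΣK]·(ρV²/2) = [0.02177·133/0.509 + 4.63]·(0.729·1.444²/2) = [5.688 + 4.63]·0.7598 = 7.84 Pa.
ΔP = 7.84 Pa = 0.00784 kPa.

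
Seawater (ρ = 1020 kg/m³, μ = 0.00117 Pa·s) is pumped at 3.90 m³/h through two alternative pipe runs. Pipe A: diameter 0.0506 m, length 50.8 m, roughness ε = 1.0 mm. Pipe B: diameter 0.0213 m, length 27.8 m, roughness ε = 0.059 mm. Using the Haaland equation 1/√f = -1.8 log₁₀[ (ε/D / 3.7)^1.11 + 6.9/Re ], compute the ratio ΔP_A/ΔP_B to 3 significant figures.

ΔP_A/ΔP_B ≈ 0.0436

Pipe A: V = Q/A = 0.001083/0.002011 = 0.5387 m/s; Re = 2.376e+04; ε/D = 0.0198; Haaland → f = 0.05009; ΔP_A = f(L/D)(ρV²/2) = 7444 Pa.
Pipe B: V = Q/A = 0.001083/0.0003563 = 3.04 m/s; Re = 5.646e+04; ε/D = 0.00277; Haaland → f = 0.02773; ΔP_B = f(L/D)(ρV²/2) = 1.706e+05 Pa.
ΔP_A/ΔP_B = 7444/1.706e+05 = 0.0436.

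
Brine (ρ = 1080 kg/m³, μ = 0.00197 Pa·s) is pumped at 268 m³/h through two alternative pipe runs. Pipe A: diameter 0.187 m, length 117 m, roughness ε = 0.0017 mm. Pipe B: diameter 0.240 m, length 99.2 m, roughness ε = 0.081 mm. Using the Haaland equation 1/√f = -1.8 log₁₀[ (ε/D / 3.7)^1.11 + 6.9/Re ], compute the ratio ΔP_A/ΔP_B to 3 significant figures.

Pipe A: V = Q/A = 0.07444/0.02746 = 2.711 m/s; Re = 2.779e+05; ε/D = 9.09e-06; Haaland → f = 0.01462; ΔP_A = f(L/D)(ρV²/2) = 3.629e+04 Pa.
Pipe B: V = Q/A = 0.07444/0.04524 = 1.646 m/s; Re = 2.165e+05; ε/D = 0.000338; Haaland → f = 0.01759; ΔP_B = f(L/D)(ρV²/2) = 1.063e+04 Pa.
ΔP_A/ΔP_B = 3.629e+04/1.063e+04 = 3.41.

ΔP_A/ΔP_B ≈ 3.41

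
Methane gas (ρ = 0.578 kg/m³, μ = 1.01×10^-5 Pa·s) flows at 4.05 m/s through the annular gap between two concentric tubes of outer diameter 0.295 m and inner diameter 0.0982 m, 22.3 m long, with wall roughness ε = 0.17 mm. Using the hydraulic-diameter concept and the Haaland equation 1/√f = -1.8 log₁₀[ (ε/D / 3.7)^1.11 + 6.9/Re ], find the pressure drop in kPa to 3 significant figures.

Hydraulic diameter D_h = 4A/P = D_o - D_i = 0.295 - 0.0982 = 0.1968 m.
Re = ρVD_h/μ = 0.578·4.05·0.1968/1.01e-05 = 4.561e+04.
ε/D_h = 0.00017/0.1968 = 0.000864; Haaland gives 1/√f = -1.8 log₁₀[9.31e-05+0.000151] = 6.502, so f = 0.02366.
ΔP = f(L/D_h)(ρV²/2) = 0.02366·22.3/0.1968·4.74 = 12.71 Pa.
ΔP = 0.0127 kPa.

ΔP ≈ 0.0127 kPa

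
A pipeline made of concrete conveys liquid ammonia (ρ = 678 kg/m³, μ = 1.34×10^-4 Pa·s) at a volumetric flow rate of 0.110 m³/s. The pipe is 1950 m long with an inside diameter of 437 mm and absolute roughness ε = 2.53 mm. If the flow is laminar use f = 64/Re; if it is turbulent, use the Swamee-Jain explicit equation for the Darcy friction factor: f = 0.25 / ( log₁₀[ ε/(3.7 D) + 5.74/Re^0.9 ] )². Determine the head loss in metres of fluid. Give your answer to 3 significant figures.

Cross-sectional area A = πD²/4 = π(0.437)²/4 = 0.15 m²; mean velocity V = Q/A = 0.11/0.15 = 0.7334 m/s.
Reynolds number Re = ρVD/μ = 678 · 0.7334 · 0.437 / 0.000134 = 1.622e+06.
Re > 4000 → turbulent. Relative roughness ε/D = 0.00253/0.437 = 0.00579. Swamee-Jain: f = 0.25/(log₁₀[0.00579/3.7 + 5.74/1.622e+06^0.9])² = 0.25/(log₁₀[0.00156 + 1.48e-05])² = 0.25/(-2.801)² = 0.03185.
Darcy-Weisbach: ΔP = f(L/D)(ρV²/2) = 0.03185·(1950/0.437)·(678·0.7334²/2) = 0.03185·4462·182.3 = 2.592e+04 Pa.
Head loss h_f = ΔP/(ρg) = 2.592e+04/(678·9.81) = 3.90 m.

h_f ≈ 3.90 m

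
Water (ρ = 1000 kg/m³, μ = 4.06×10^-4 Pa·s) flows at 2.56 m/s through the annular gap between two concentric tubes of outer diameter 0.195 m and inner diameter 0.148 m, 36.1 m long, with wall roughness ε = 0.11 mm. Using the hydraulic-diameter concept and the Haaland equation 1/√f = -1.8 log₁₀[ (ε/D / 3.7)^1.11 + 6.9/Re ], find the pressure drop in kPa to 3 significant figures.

ΔP ≈ 62.8 kPa

Hydraulic diameter D_h = 4A/P = D_o - D_i = 0.195 - 0.148 = 0.047 m.
Re = ρVD_h/μ = 1000·2.56·0.047/0.000406 = 2.964e+05.
ε/D_h = 0.00011/0.047 = 0.00234; Haaland gives 1/√f = -1.8 log₁₀[0.000281+2.33e-05] = 6.329, so f = 0.02496.
ΔP = f(L/D_h)(ρV²/2) = 0.02496·36.1/0.047·3277 = 6.283e+04 Pa.
ΔP = 62.8 kPa.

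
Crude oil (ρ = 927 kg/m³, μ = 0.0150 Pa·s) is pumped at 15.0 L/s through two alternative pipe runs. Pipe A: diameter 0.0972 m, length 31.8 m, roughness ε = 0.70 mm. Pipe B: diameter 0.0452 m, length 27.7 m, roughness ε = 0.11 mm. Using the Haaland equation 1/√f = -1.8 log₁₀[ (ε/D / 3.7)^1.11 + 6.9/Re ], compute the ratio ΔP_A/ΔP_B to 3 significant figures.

ΔP_A/ΔP_B ≈ 0.0335

Pipe A: V = Q/A = 0.015/0.00742 = 2.021 m/s; Re = 1.214e+04; ε/D = 0.0072; Haaland → f = 0.03908; ΔP_A = f(L/D)(ρV²/2) = 2.422e+04 Pa.
Pipe B: V = Q/A = 0.015/0.001605 = 9.348 m/s; Re = 2.611e+04; ε/D = 0.00243; Haaland → f = 0.02916; ΔP_B = f(L/D)(ρV²/2) = 7.238e+05 Pa.
ΔP_A/ΔP_B = 2.422e+04/7.238e+05 = 0.0335.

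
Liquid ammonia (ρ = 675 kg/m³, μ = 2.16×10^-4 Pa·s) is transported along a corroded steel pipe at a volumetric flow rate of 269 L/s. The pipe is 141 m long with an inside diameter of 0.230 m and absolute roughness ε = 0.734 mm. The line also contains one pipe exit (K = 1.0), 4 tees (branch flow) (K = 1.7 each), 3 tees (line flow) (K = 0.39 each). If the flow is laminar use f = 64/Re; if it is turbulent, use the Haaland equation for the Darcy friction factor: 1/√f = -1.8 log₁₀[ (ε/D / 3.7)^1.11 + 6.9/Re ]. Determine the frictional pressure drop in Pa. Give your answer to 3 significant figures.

ΔP ≈ 359000 Pa

Q = 269 L/s = 269/1000 = 0.269 m³/s.
Cross-sectional area A = πD²/4 = π(0.23)²/4 = 0.04155 m²; mean velocity V = Q/A = 0.269/0.04155 = 6.475 m/s.
Reynolds number Re = ρVD/μ = 675 · 6.475 · 0.23 / 0.000216 = 4.654e+06.
Re > 4000 → turbulent. Relative roughness ε/D = 0.000734/0.23 = 0.00319. Haaland: 1/√f = -1.8 log₁₀[(0.00319/3.7)^1.11 + 6.9/4.654e+06] = -1.8 log₁₀[0.000397 + 1.48e-06] = 6.119, so f = 0.0267.
Total minor-loss coefficient ΣK = 1·1 + 4·1.7 + 3·0.39 = 8.97.
ΔP = [f·L/D + ΣK]·(ρV²/2) = [0.0267·141/0.23 + 8.97]·(675·6.475²/2) = [16.37 + 8.97]·1.415e+04 = 3.585e+05 Pa.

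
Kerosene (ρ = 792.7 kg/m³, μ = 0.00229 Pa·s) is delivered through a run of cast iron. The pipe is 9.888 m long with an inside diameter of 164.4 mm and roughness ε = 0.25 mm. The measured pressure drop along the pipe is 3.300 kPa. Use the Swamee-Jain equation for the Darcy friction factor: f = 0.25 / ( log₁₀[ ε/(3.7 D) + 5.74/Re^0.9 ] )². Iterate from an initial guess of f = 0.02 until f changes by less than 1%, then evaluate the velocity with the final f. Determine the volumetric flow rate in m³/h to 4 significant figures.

Rearranging Darcy-Weisbach: V = √(2·ΔP·D/(f·L·ρ)). With ε/D = 0.00025/0.1644 = 0.00152, iterate starting from f = 0.02:
  f = 0.02 → V = √(2·3300·0.1644/(0.02·9.888·792.7)) = 2.631 m/s; Re = ρVD/μ = 1.497e+05; f → 0.02338
  f = 0.02338 → V = 2.433 m/s; Re = 1.385e+05; f → 0.02349
Converged (Δf/f < 1%). With the final f = 0.02349: V = √(2·3300·0.1644/(0.02349·9.888·792.7)) = 2.428 m/s.
Q = V·A = 2.428·(π/4·0.1644²) = 0.05153 m³/s = 185.5 m³/h.

Q ≈ 185.5 m³/h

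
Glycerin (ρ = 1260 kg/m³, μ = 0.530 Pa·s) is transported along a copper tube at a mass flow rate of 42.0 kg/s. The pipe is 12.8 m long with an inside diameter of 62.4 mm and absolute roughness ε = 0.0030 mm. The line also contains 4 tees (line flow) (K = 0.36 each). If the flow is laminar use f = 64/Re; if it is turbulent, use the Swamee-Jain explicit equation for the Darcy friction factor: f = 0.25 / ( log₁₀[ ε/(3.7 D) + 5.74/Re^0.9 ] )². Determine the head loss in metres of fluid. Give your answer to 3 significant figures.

h_f ≈ 57.9 m

A = πD²/4 = π(0.0624)²/4 = 0.003058 m²; mean velocity V = ṁ/(ρA) = 42/(1260 · 0.003058) = 10.9 m/s.
Reynolds number Re = ρVD/μ = 1260 · 10.9 · 0.0624 / 0.53 = 1617.
Re < 2300 → laminar flow, so f = 64/Re = 64/1617 = 0.03958 (the turbulent correlation is not needed).
Total minor-loss coefficient ΣK = 4·0.36 = 1.44.
ΔP = [f·L/D + ΣK]·(ρV²/2) = [0.03958·12.8/0.0624 + 1.44]·(1260·10.9²/2) = [8.119 + 1.44]·7.485e+04 = 7.155e+05 Pa.
Head loss h_f = ΔP/(ρg) = 7.155e+05/(1260·9.81) = 57.9 m.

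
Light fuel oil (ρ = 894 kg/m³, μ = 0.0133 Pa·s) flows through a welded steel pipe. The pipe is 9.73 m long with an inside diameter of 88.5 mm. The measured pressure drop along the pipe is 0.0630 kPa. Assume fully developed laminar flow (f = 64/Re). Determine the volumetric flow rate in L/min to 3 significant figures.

For laminar flow, f = 64/Re with Re = ρVD/μ, so Darcy-Weisbach reduces to ΔP = 32μLV/D². Solving for V: V = ΔP·D²/(32μL) = 63·(0.0885)²/(32·0.0133·9.73) = 0.1192 m/s.
Check: Re = ρVD/μ = 894·0.1192·0.0885/0.0133 = 708.8 < 2300, so the laminar assumption holds.
Q = V·A = 0.1192·(π/4·0.0885²) = 0.000733 m³/s = 44.0 L/min.

Q ≈ 44.0 L/min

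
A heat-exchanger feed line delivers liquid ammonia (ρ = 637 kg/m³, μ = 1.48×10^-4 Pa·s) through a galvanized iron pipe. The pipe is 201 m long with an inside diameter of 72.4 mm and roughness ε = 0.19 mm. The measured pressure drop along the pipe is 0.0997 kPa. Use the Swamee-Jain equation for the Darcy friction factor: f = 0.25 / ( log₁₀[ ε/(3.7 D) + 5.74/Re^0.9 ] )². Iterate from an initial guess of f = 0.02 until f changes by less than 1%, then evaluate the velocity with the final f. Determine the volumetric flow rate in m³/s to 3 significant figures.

Q ≈ 2.46×10^-4 m³/s

Rearranging Darcy-Weisbach: V = √(2·ΔP·D/(f·L·ρ)). With ε/D = 0.00019/0.0724 = 0.00262, iterate starting from f = 0.02:
  f = 0.02 → V = √(2·99.7·0.0724/(0.02·201·637)) = 0.07508 m/s; Re = ρVD/μ = 2.34e+04; f → 0.03056
  f = 0.03056 → V = 0.06074 m/s; Re = 1.893e+04; f → 0.03149
  f = 0.03149 → V = 0.05984 m/s; Re = 1.865e+04; f → 0.03156
Converged (Δf/f < 1%). With the final f = 0.03156: V = √(2·99.7·0.0724/(0.03156·201·637)) = 0.05978 m/s.
Q = V·A = 0.05978·(π/4·0.0724²) = 0.0002461 m³/s = 2.46×10^-4 m³/s.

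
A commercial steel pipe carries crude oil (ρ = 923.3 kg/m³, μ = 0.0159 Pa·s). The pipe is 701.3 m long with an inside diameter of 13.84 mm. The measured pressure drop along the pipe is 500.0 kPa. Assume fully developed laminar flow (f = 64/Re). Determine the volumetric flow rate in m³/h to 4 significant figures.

For laminar flow, f = 64/Re with Re = ρVD/μ, so Darcy-Weisbach reduces to ΔP = 32μLV/D². Solving for V: V = ΔP·D²/(32μL) = 5e+05·(0.01384)²/(32·0.0159·701.3) = 0.2684 m/s.
Check: Re = ρVD/μ = 923.3·0.2684·0.01384/0.0159 = 215.7 < 2300, so the laminar assumption holds.
Q = V·A = 0.2684·(π/4·0.01384²) = 4.038e-05 m³/s = 0.1454 m³/h.

Q ≈ 0.1454 m³/h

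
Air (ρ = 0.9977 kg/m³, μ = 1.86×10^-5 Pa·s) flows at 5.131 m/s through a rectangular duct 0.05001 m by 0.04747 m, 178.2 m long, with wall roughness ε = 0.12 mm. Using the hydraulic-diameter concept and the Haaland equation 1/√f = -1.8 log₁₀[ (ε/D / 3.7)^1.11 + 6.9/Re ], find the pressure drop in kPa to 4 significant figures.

ΔP ≈ 1.553 kPa

Hydraulic diameter D_h = 4A/P = 4·(0.05001·0.04747)/(2·(0.05001+0.04747)) = 0.009496/0.195 = 0.04871 m.
Re = ρVD_h/μ = 0.9977·5.131·0.04871/1.86e-05 = 1.341e+04.
ε/D_h = 0.00012/0.04871 = 0.00246; Haaland gives 1/√f = -1.8 log₁₀[0.000298+0.000515] = 5.562, so f = 0.03232.
ΔP = f(L/D_h)(ρV²/2) = 0.03232·178.2/0.04871·13.13 = 1553 Pa.
ΔP = 1.553 kPa.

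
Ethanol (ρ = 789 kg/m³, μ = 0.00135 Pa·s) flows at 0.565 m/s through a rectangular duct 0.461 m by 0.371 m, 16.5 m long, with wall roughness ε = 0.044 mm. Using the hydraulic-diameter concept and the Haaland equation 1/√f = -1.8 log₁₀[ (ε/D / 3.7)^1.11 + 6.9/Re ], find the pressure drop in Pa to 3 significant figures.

ΔP ≈ 87.5 Pa

Hydraulic diameter D_h = 4A/P = 4·(0.461·0.371)/(2·(0.461+0.371)) = 0.6841/1.664 = 0.4111 m.
Re = ρVD_h/μ = 789·0.565·0.4111/0.00135 = 1.358e+05.
ε/D_h = 4.4e-05/0.4111 = 0.000107; Haaland gives 1/√f = -1.8 log₁₀[9.16e-06+5.08e-05] = 7.599, so f = 0.01732.
ΔP = f(L/D_h)(ρV²/2) = 0.01732·16.5/0.4111·125.9 = 87.51 Pa.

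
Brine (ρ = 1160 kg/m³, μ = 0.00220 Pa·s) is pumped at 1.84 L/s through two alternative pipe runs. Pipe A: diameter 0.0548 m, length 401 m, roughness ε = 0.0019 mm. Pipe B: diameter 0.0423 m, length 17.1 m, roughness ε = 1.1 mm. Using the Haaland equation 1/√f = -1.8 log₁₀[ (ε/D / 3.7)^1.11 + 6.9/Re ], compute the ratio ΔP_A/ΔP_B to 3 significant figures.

Pipe A: V = Q/A = 0.00184/0.002359 = 0.7801 m/s; Re = 2.254e+04; ε/D = 3.47e-05; Haaland → f = 0.02505; ΔP_A = f(L/D)(ρV²/2) = 6.469e+04 Pa.
Pipe B: V = Q/A = 0.00184/0.001405 = 1.309 m/s; Re = 2.92e+04; ε/D = 0.026; Haaland → f = 0.05516; ΔP_B = f(L/D)(ρV²/2) = 2.217e+04 Pa.
ΔP_A/ΔP_B = 6.469e+04/2.217e+04 = 2.92.

ΔP_A/ΔP_B ≈ 2.92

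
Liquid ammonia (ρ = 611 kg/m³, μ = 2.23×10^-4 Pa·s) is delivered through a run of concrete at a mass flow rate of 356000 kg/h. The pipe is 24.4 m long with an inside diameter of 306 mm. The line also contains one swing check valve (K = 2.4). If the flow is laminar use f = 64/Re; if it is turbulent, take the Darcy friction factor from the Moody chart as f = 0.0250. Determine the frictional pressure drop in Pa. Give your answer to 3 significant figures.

ṁ = 356000 kg/h = 356000/3600 = 98.89 kg/s.
A = πD²/4 = π(0.306)²/4 = 0.07354 m²; mean velocity V = ṁ/(ρA) = 98.89/(611 · 0.07354) = 2.201 m/s.
Reynolds number Re = ρVD/μ = 611 · 2.201 · 0.306 / 0.000223 = 1.845e+06.
Re > 4000 → turbulent; use the Moody-chart value f = 0.0250.
Total minor-loss coefficient ΣK = 1·2.4 = 2.4.
ΔP = [f·L/D + ΣK]·(ρV²/2) = [0.025·24.4/0.306 + 2.4]·(611·2.201²/2) = [1.993 + 2.4]·1480 = 6501 Pa.

ΔP ≈ 6500 Pa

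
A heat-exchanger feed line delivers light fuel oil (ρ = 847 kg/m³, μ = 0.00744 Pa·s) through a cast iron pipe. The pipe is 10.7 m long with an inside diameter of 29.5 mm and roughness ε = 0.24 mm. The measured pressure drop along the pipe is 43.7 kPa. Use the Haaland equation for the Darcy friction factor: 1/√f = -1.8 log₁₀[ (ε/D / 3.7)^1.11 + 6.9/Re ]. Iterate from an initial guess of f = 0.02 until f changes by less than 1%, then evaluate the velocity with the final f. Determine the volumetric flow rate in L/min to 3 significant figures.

Q ≈ 107 L/min

Rearranging Darcy-Weisbach: V = √(2·ΔP·D/(f·L·ρ)). With ε/D = 0.00024/0.0295 = 0.00814, iterate starting from f = 0.02:
  f = 0.02 → V = √(2·4.37e+04·0.0295/(0.02·10.7·847)) = 3.772 m/s; Re = ρVD/μ = 1.267e+04; f → 0.03999
  f = 0.03999 → V = 2.667 m/s; Re = 8958; f → 0.04162
  f = 0.04162 → V = 2.614 m/s; Re = 8780; f → 0.04173
Converged (Δf/f < 1%). With the final f = 0.04173: V = √(2·4.37e+04·0.0295/(0.04173·10.7·847)) = 2.611 m/s.
Q = V·A = 2.611·(π/4·0.0295²) = 0.001785 m³/s = 107 L/min.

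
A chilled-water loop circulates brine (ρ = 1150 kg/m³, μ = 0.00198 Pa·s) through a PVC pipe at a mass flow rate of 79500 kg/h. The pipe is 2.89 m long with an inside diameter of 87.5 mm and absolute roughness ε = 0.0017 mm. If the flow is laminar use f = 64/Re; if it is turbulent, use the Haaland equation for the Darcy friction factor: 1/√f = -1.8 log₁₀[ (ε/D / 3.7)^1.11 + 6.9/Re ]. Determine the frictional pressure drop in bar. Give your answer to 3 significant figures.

ΔP ≈ 0.0315 bar

ṁ = 79500 kg/h = 79500/3600 = 22.08 kg/s.
A = πD²/4 = π(0.0875)²/4 = 0.006013 m²; mean velocity V = ṁ/(ρA) = 22.08/(1150 · 0.006013) = 3.193 m/s.
Reynolds number Re = ρVD/μ = 1150 · 3.193 · 0.0875 / 0.00198 = 1.623e+05.
Re > 4000 → turbulent. Relative roughness ε/D = 1.7e-06/0.0875 = 1.94e-05. Haaland: 1/√f = -1.8 log₁₀[(1.94e-05/3.7)^1.11 + 6.9/1.623e+05] = -1.8 log₁₀[1.38e-06 + 4.25e-05] = 7.844, so f = 0.01625.
Darcy-Weisbach: ΔP = f(L/D)(ρV²/2) = 0.01625·(2.89/0.0875)·(1150·3.193²/2) = 0.01625·33.03·5864 = 3148 Pa.
ΔP = 3148 Pa = 0.0315 bar.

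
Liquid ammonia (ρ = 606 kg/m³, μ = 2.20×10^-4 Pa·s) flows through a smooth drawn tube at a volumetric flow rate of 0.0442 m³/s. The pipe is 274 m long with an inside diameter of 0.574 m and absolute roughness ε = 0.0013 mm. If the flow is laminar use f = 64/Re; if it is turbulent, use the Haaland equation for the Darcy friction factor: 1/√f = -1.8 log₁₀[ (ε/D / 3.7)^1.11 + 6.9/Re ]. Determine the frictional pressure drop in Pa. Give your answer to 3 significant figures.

Cross-sectional area A = πD²/4 = π(0.574)²/4 = 0.2588 m²; mean velocity V = Q/A = 0.0442/0.2588 = 0.1708 m/s.
Reynolds number Re = ρVD/μ = 606 · 0.1708 · 0.574 / 0.00022 = 2.701e+05.
Re > 4000 → turbulent. Relative roughness ε/D = 1.3e-06/0.574 = 2.26e-06. Haaland: 1/√f = -1.8 log₁₀[(2.26e-06/3.7)^1.11 + 6.9/2.701e+05] = -1.8 log₁₀[1.27e-07 + 2.55e-05] = 8.263, so f = 0.01465.
Darcy-Weisbach: ΔP = f(L/D)(ρV²/2) = 0.01465·(274/0.574)·(606·0.1708²/2) = 0.01465·477.4·8.84 = 61.81 Pa.

ΔP ≈ 61.8 Pa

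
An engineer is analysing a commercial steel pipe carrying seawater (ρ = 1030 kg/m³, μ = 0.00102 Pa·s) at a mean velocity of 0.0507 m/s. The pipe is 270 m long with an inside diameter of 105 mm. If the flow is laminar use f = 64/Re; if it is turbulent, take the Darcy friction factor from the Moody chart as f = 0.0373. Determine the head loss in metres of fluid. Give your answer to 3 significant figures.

Reynolds number Re = ρVD/μ = 1030 · 0.0507 · 0.105 / 0.00102 = 5376.
Re > 4000 → turbulent; use the Moody-chart value f = 0.0373.
Darcy-Weisbach: ΔP = f(L/D)(ρV²/2) = 0.0373·(270/0.105)·(1030·0.0507²/2) = 0.0373·2571·1.324 = 127 Pa.
Head loss h_f = ΔP/(ρg) = 127/(1030·9.81) = 0.0126 m.

h_f ≈ 0.0126 m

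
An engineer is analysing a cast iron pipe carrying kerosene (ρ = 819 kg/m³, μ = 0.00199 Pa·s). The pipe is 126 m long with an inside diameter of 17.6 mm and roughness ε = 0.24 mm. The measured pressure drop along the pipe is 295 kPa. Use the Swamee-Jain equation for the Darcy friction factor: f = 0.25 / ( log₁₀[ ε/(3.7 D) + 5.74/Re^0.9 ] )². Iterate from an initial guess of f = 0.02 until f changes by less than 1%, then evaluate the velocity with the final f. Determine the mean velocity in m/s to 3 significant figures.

Rearranging Darcy-Weisbach: V = √(2·ΔP·D/(f·L·ρ)). With ε/D = 0.00024/0.0176 = 0.0136, iterate starting from f = 0.02:
  f = 0.02 → V = √(2·2.95e+05·0.0176/(0.02·126·819)) = 2.243 m/s; Re = ρVD/μ = 1.625e+04; f → 0.04583
  f = 0.04583 → V = 1.482 m/s; Re = 1.073e+04; f → 0.04735
  f = 0.04735 → V = 1.458 m/s; Re = 1.056e+04; f → 0.04742
Converged (Δf/f < 1%). With the final f = 0.04742: V = √(2·2.95e+05·0.0176/(0.04742·126·819)) = 1.457 m/s.

V ≈ 1.46 m/s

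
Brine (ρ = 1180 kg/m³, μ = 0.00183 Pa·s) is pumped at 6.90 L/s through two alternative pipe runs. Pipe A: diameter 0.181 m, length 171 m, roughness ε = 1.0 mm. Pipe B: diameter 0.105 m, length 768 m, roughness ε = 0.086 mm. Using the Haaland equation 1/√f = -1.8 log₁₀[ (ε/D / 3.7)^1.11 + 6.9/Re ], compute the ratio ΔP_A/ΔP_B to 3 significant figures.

Pipe A: V = Q/A = 0.0069/0.02573 = 0.2682 m/s; Re = 3.13e+04; ε/D = 0.00552; Haaland → f = 0.03379; ΔP_A = f(L/D)(ρV²/2) = 1355 Pa.
Pipe B: V = Q/A = 0.0069/0.008659 = 0.7969 m/s; Re = 5.395e+04; ε/D = 0.000819; Haaland → f = 0.02296; ΔP_B = f(L/D)(ρV²/2) = 6.292e+04 Pa.
ΔP_A/ΔP_B = 1355/6.292e+04 = 0.0215.

ΔP_A/ΔP_B ≈ 0.0215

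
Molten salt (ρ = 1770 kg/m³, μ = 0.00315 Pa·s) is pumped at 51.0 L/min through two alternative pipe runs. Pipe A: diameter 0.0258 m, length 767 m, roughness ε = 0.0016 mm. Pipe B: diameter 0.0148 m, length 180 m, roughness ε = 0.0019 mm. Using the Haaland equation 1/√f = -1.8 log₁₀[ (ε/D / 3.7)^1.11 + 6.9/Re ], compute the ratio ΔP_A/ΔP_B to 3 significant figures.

Pipe A: V = Q/A = 0.00085/0.0005228 = 1.626 m/s; Re = 2.357e+04; ε/D = 6.2e-05; Haaland → f = 0.02482; ΔP_A = f(L/D)(ρV²/2) = 1.726e+06 Pa.
Pipe B: V = Q/A = 0.00085/0.000172 = 4.941 m/s; Re = 4.109e+04; ε/D = 0.000128; Haaland → f = 0.02199; ΔP_B = f(L/D)(ρV²/2) = 5.777e+06 Pa.
ΔP_A/ΔP_B = 1.726e+06/5.777e+06 = 0.299.

ΔP_A/ΔP_B ≈ 0.299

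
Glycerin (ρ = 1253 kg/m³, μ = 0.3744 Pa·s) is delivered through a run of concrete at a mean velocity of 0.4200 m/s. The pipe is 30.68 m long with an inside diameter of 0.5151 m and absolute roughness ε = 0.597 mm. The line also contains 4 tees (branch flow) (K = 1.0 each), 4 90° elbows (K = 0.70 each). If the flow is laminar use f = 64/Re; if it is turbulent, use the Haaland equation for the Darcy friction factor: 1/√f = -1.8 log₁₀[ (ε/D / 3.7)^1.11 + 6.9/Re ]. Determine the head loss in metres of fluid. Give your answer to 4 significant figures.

h_f ≈ 0.1085 m

Reynolds number Re = ρVD/μ = 1253 · 0.42 · 0.5151 / 0.374 = 724.
Re < 2300 → laminar flow, so f = 64/Re = 64/724 = 0.08839 (the turbulent correlation is not needed).
Total minor-loss coefficient ΣK = 4·1 + 4·0.7 = 6.8.
ΔP = [f·L/D + ΣK]·(ρV²/2) = [0.08839·30.68/0.5151 + 6.8]·(1253·0.42²/2) = [5.265 + 6.8]·110.5 = 1333 Pa.
Head loss h_f = ΔP/(ρg) = 1333/(1253·9.81) = 0.1085 m.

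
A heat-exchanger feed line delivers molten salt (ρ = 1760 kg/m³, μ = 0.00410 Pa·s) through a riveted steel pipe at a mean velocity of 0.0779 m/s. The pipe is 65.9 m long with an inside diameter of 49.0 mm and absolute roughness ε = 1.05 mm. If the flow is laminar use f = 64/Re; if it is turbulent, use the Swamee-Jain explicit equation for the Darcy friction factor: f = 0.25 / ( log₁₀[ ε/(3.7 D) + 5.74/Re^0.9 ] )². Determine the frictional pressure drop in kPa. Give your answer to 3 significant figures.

ΔP ≈ 0.281 kPa

Reynolds number Re = ρVD/μ = 1760 · 0.0779 · 0.049 / 0.0041 = 1639.
Re < 2300 → laminar flow, so f = 64/Re = 64/1639 = 0.03906 (the turbulent correlation is not needed).
Darcy-Weisbach: ΔP = f(L/D)(ρV²/2) = 0.03906·(65.9/0.049)·(1760·0.0779²/2) = 0.03906·1345·5.34 = 280.5 Pa.
ΔP = 280.5 Pa = 0.281 kPa.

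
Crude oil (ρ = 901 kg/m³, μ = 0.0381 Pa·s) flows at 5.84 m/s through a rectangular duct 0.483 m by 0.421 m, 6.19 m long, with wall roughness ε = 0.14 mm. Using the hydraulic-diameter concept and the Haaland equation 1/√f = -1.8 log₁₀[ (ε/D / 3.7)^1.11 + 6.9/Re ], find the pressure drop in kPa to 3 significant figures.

ΔP ≈ 4.40 kPa

Hydraulic diameter D_h = 4A/P = 4·(0.483·0.421)/(2·(0.483+0.421)) = 0.8134/1.808 = 0.4499 m.
Re = ρVD_h/μ = 901·5.84·0.4499/0.0381 = 6.213e+04.
ε/D_h = 0.00014/0.4499 = 0.000311; Haaland gives 1/√f = -1.8 log₁₀[3e-05+0.000111] = 6.931, so f = 0.02081.
ΔP = f(L/D_h)(ρV²/2) = 0.02081·6.19/0.4499·1.536e+04 = 4400 Pa.
ΔP = 4.40 kPa.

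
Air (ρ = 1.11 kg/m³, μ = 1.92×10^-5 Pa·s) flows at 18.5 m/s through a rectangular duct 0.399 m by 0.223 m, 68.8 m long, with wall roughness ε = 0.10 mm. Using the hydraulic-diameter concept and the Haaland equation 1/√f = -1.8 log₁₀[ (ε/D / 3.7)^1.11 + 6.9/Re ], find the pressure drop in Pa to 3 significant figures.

ΔP ≈ 782 Pa

Hydraulic diameter D_h = 4A/P = 4·(0.399·0.223)/(2·(0.399+0.223)) = 0.3559/1.244 = 0.2861 m.
Re = ρVD_h/μ = 1.11·18.5·0.2861/1.92e-05 = 3.06e+05.
ε/D_h = 0.0001/0.2861 = 0.00035; Haaland gives 1/√f = -1.8 log₁₀[3.41e-05+2.25e-05] = 7.644, so f = 0.01711.
ΔP = f(L/D_h)(ρV²/2) = 0.01711·68.8/0.2861·189.9 = 781.7 Pa.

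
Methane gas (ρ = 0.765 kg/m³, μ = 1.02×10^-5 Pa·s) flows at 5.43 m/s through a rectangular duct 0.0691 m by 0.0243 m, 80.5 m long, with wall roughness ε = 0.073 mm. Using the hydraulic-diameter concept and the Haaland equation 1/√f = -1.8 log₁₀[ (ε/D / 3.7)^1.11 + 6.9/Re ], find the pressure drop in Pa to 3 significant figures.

ΔP ≈ 786 Pa

Hydraulic diameter D_h = 4A/P = 4·(0.0691·0.0243)/(2·(0.0691+0.0243)) = 0.006717/0.1868 = 0.03596 m.
Re = ρVD_h/μ = 0.765·5.43·0.03596/1.02e-05 = 1.464e+04.
ε/D_h = 7.3e-05/0.03596 = 0.00203; Haaland gives 1/√f = -1.8 log₁₀[0.00024+0.000471] = 5.666, so f = 0.03115.
ΔP = f(L/D_h)(ρV²/2) = 0.03115·80.5/0.03596·11.28 = 786.5 Pa.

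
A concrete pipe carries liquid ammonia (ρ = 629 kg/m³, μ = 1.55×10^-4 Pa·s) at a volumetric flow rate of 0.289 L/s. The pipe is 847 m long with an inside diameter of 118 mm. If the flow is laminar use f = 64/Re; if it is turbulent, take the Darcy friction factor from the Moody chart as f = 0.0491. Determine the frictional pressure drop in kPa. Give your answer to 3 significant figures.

ΔP ≈ 0.0774 kPa

Q = 0.289 L/s = 0.289/1000 = 0.000289 m³/s.
Cross-sectional area A = πD²/4 = π(0.118)²/4 = 0.01094 m²; mean velocity V = Q/A = 0.000289/0.01094 = 0.02643 m/s.
Reynolds number Re = ρVD/μ = 629 · 0.02643 · 0.118 / 0.000155 = 1.265e+04.
Re > 4000 → turbulent; use the Moody-chart value f = 0.0491.
Darcy-Weisbach: ΔP = f(L/D)(ρV²/2) = 0.0491·(847/0.118)·(629·0.02643²/2) = 0.0491·7178·0.2196 = 77.41 Pa.
ΔP = 77.41 Pa = 0.0774 kPa.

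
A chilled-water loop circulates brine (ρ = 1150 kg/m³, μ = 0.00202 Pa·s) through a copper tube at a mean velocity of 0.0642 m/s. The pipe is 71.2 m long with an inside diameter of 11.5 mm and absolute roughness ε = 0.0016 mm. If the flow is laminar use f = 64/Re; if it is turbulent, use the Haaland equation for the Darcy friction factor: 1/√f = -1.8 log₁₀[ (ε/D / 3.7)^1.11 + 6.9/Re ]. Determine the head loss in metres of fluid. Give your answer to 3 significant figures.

Reynolds number Re = ρVD/μ = 1150 · 0.0642 · 0.0115 / 0.00202 = 420.3.
Re < 2300 → laminar flow, so f = 64/Re = 64/420.3 = 0.1523 (the turbulent correlation is not needed).
Darcy-Weisbach: ΔP = f(L/D)(ρV²/2) = 0.1523·(71.2/0.0115)·(1150·0.0642²/2) = 0.1523·6191·2.37 = 2234 Pa.
Head loss h_f = ΔP/(ρg) = 2234/(1150·9.81) = 0.198 m.

h_f ≈ 0.198 m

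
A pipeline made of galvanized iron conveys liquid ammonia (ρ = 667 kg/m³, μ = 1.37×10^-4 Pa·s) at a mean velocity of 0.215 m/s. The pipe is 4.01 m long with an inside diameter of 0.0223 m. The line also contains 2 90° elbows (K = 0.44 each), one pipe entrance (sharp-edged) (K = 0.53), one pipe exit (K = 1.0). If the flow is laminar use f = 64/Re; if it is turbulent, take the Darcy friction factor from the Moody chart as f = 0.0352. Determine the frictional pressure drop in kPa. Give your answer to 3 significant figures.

Reynolds number Re = ρVD/μ = 667 · 0.215 · 0.0223 / 0.000137 = 2.334e+04.
Re > 4000 → turbulent; use the Moody-chart value f = 0.0352.
Total minor-loss coefficient ΣK = 2·0.44 + 1·0.53 + 1·1 = 2.41.
ΔP = [f·L/D + ΣK]·(ρV²/2) = [0.0352·4.01/0.0223 + 2.41]·(667·0.215²/2) = [6.33 + 2.41]·15.42 = 134.7 Pa.
ΔP = 134.7 Pa = 0.135 kPa.

ΔP ≈ 0.135 kPa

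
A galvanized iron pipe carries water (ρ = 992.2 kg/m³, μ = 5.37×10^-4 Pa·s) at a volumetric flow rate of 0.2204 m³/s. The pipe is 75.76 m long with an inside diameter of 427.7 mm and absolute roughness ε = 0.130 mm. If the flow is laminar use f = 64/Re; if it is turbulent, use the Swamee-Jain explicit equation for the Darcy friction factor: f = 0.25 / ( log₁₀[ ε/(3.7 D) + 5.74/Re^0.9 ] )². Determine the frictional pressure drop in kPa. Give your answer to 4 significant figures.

Cross-sectional area A = πD²/4 = π(0.4277)²/4 = 0.1437 m²; mean velocity V = Q/A = 0.2204/0.1437 = 1.534 m/s.
Reynolds number Re = ρVD/μ = 992.2 · 1.534 · 0.4277 / 0.000537 = 1.212e+06.
Re > 4000 → turbulent. Relative roughness ε/D = 0.00013/0.4277 = 0.000304. Swamee-Jain: f = 0.25/(log₁₀[0.000304/3.7 + 5.74/1.212e+06^0.9])² = 0.25/(log₁₀[8.21e-05 + 1.92e-05])² = 0.25/(-3.994)² = 0.01567.
Darcy-Weisbach: ΔP = f(L/D)(ρV²/2) = 0.01567·(75.76/0.4277)·(992.2·1.534²/2) = 0.01567·177.1·1167 = 3241 Pa.
ΔP = 3241 Pa = 3.241 kPa.

ΔP ≈ 3.241 kPa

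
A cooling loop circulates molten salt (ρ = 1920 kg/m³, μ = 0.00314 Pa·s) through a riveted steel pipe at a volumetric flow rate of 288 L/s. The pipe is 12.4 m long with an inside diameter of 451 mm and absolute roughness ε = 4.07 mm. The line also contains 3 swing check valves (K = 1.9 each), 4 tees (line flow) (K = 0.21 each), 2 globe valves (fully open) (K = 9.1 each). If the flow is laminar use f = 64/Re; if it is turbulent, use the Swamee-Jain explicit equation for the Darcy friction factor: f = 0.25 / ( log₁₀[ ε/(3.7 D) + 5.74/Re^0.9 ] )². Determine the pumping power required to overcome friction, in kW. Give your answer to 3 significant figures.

Q = 288 L/s = 288/1000 = 0.288 m³/s.
Cross-sectional area A = πD²/4 = π(0.451)²/4 = 0.1598 m²; mean velocity V = Q/A = 0.288/0.1598 = 1.803 m/s.
Reynolds number Re = ρVD/μ = 1920 · 1.803 · 0.451 / 0.00314 = 4.972e+05.
Re > 4000 → turbulent. Relative roughness ε/D = 0.00407/0.451 = 0.00902. Swamee-Jain: f = 0.25/(log₁₀[0.00902/3.7 + 5.74/4.972e+05^0.9])² = 0.25/(log₁₀[0.00244 + 4.29e-05])² = 0.25/(-2.605)² = 0.03683.
Total minor-loss coefficient ΣK = 3·1.9 + 4·0.21 + 2·9.1 = 24.7.
ΔP = [f·L/D + ΣK]·(ρV²/2) = [0.03683·12.4/0.451 + 24.7]·(1920·1.803²/2) = [1.013 + 24.7]·3120 = 8.035e+04 Pa.
Pumping power P = QΔP = 0.288·8.035e+04 = 23140 W = 23.1 kW.

P ≈ 23.1 kW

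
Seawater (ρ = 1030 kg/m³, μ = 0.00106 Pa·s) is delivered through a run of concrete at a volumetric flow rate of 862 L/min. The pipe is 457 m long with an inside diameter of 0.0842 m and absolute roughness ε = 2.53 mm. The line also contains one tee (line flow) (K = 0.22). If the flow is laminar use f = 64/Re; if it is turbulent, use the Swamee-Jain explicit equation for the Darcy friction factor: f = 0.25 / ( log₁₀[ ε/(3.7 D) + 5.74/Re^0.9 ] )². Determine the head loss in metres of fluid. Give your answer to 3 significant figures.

h_f ≈ 106 m

Q = 862 L/min = 862/60000 = 0.01437 m³/s.
Cross-sectional area A = πD²/4 = π(0.0842)²/4 = 0.005568 m²; mean velocity V = Q/A = 0.01437/0.005568 = 2.58 m/s.
Reynolds number Re = ρVD/μ = 1030 · 2.58 · 0.0842 / 0.00106 = 2.111e+05.
Re > 4000 → turbulent. Relative roughness ε/D = 0.00253/0.0842 = 0.03. Swamee-Jain: f = 0.25/(log₁₀[0.03/3.7 + 5.74/2.111e+05^0.9])² = 0.25/(log₁₀[0.00812 + 9.27e-05])² = 0.25/(-2.085)² = 0.05748.
Total minor-loss coefficient ΣK = 1·0.22 = 0.22.
ΔP = [f·L/D + ΣK]·(ρV²/2) = [0.05748·457/0.0842 + 0.22]·(1030·2.58²/2) = [312 + 0.22]·3428 = 1.07e+06 Pa.
Head loss h_f = ΔP/(ρg) = 1.07e+06/(1030·9.81) = 106 m.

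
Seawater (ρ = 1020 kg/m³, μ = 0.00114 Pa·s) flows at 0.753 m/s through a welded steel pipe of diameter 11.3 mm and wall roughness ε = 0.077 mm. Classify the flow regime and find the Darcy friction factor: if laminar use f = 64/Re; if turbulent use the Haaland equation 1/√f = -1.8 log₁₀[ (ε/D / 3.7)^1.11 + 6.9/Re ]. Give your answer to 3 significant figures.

Re = ρVD/μ = 1020·0.753·0.0113/0.00114 = 7613.
Re > 4000 → turbulent. ε/D = 7.7e-05/0.0113 = 0.00681; Haaland: 1/√f = -1.8 log₁₀[0.000921 + 0.000906] = 4.929, so f = 0.04117.

f ≈ 0.0412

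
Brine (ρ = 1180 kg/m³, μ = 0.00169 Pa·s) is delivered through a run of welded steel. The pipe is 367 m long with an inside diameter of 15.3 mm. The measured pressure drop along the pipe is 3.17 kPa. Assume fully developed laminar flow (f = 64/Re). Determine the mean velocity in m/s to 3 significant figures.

For laminar flow, f = 64/Re with Re = ρVD/μ, so Darcy-Weisbach reduces to ΔP = 32μLV/D². Solving for V: V = ΔP·D²/(32μL) = 3170·(0.0153)²/(32·0.00169·367) = 0.03739 m/s.
Check: Re = ρVD/μ = 1180·0.03739·0.0153/0.00169 = 399.4 < 2300, so the laminar assumption holds.

V ≈ 0.0374 m/s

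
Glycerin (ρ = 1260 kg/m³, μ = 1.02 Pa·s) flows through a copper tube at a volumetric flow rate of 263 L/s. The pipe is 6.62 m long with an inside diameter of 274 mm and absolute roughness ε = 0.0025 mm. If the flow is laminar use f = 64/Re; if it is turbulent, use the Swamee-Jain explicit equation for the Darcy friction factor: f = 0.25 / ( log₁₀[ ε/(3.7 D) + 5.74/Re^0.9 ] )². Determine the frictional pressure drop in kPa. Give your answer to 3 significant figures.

ΔP ≈ 12.8 kPa

Q = 263 L/s = 263/1000 = 0.263 m³/s.
Cross-sectional area A = πD²/4 = π(0.274)²/4 = 0.05896 m²; mean velocity V = Q/A = 0.263/0.05896 = 4.46 m/s.
Reynolds number Re = ρVD/μ = 1260 · 4.46 · 0.274 / 1.02 = 1510.
Re < 2300 → laminar flow, so f = 64/Re = 64/1510 = 0.04239 (the turbulent correlation is not needed).
Darcy-Weisbach: ΔP = f(L/D)(ρV²/2) = 0.04239·(6.62/0.274)·(1260·4.46²/2) = 0.04239·24.16·1.253e+04 = 1.284e+04 Pa.
ΔP = 1.284e+04 Pa = 12.8 kPa.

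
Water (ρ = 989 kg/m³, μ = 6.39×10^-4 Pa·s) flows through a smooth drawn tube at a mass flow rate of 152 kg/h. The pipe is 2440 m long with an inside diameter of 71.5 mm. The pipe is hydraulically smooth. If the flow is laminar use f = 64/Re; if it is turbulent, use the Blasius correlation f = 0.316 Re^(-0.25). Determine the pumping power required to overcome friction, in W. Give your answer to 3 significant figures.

P ≈ 0.00443 W

ṁ = 152 kg/h = 152/3600 = 0.04222 kg/s.
A = πD²/4 = π(0.0715)²/4 = 0.004015 m²; mean velocity V = ṁ/(ρA) = 0.04222/(989 · 0.004015) = 0.01063 m/s.
Reynolds number Re = ρVD/μ = 989 · 0.01063 · 0.0715 / 0.000639 = 1177.
Re < 2300 → laminar flow, so f = 64/Re = 64/1177 = 0.05439 (the turbulent correlation is not needed).
Darcy-Weisbach: ΔP = f(L/D)(ρV²/2) = 0.05439·(2440/0.0715)·(989·0.01063²/2) = 0.05439·3.413e+04·0.05591 = 103.8 Pa.
Q = ṁ/ρ = 0.04222/989 = 4.269e-05 m³/s.
Pumping power P = QΔP = 4.269e-05·103.8 = 0.004430 W = 0.00443 W.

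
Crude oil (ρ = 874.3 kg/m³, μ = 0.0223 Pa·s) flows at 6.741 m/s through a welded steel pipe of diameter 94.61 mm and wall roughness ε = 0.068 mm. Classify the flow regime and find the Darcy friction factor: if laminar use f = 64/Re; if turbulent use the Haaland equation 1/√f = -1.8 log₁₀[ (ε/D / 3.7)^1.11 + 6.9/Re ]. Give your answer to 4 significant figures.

f ≈ 0.02588

Re = ρVD/μ = 874.3·6.741·0.09461/0.0223 = 2.5e+04.
Re > 4000 → turbulent. ε/D = 6.8e-05/0.09461 = 0.000719; Haaland: 1/√f = -1.8 log₁₀[7.59e-05 + 0.000276] = 6.217, so f = 0.02588.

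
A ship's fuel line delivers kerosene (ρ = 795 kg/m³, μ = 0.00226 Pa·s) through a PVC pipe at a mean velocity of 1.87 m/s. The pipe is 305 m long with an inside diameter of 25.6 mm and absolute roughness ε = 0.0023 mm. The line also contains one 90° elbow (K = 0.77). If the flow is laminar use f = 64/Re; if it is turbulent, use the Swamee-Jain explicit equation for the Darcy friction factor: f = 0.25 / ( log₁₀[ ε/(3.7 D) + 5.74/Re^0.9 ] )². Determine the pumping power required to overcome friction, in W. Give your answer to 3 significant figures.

Reynolds number Re = ρVD/μ = 795 · 1.87 · 0.0256 / 0.00226 = 1.684e+04.
Re > 4000 → turbulent. Relative roughness ε/D = 2.3e-06/0.0256 = 8.98e-05. Swamee-Jain: f = 0.25/(log₁₀[8.98e-05/3.7 + 5.74/1.684e+04^0.9])² = 0.25/(log₁₀[2.43e-05 + 0.000902])² = 0.25/(-3.033)² = 0.02717.
Total minor-loss coefficient ΣK = 1·0.77 = 0.77.
ΔP = [f·L/D + ΣK]·(ρV²/2) = [0.02717·305/0.0256 + 0.77]·(795·1.87²/2) = [323.7 + 0.77]·1390 = 4.511e+05 Pa.
Q = V·A = 1.87·0.0005147 = 0.0009625 m³/s.
Pumping power P = QΔP = 0.0009625·4.511e+05 = 434.2 W = 434 W.

P ≈ 434 W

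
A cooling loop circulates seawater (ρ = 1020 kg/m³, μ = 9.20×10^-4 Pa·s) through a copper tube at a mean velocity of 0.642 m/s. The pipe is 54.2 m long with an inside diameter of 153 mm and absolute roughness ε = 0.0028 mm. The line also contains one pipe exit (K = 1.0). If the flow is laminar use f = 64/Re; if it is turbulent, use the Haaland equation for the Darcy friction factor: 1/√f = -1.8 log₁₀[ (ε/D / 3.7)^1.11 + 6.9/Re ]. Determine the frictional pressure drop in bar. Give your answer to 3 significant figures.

Reynolds number Re = ρVD/μ = 1020 · 0.642 · 0.153 / 0.00092 = 1.089e+05.
Re > 4000 → turbulent. Relative roughness ε/D = 2.8e-06/0.153 = 1.83e-05. Haaland: 1/√f = -1.8 log₁₀[(1.83e-05/3.7)^1.11 + 6.9/1.089e+05] = -1.8 log₁₀[1.29e-06 + 6.34e-05] = 7.541, so f = 0.01759.
Total minor-loss coefficient ΣK = 1·1 = 1.
ΔP = [f·L/D + ΣK]·(ρV²/2) = [0.01759·54.2/0.153 + 1]·(1020·0.642²/2) = [6.229 + 1]·210.2 = 1520 Pa.
ΔP = 1520 Pa = 0.0152 bar.

ΔP ≈ 0.0152 bar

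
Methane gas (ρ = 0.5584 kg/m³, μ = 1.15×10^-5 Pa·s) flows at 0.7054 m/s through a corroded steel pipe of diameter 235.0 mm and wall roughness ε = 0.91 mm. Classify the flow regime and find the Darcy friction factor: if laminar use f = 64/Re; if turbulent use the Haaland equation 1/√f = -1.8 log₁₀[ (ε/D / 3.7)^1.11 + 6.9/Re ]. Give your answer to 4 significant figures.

Re = ρVD/μ = 0.5584·0.7054·0.235/1.15e-05 = 8049.
Re > 4000 → turbulent. ε/D = 0.00091/0.235 = 0.00387; Haaland: 1/√f = -1.8 log₁₀[0.000492 + 0.000857] = 5.166, so f = 0.03747.

f ≈ 0.03747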